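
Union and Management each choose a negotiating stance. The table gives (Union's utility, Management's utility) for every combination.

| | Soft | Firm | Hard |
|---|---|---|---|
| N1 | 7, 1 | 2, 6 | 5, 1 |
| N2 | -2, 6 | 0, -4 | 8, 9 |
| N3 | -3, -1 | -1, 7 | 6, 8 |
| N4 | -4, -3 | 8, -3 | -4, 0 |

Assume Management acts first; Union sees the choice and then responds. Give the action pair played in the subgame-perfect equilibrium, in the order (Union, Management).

(N2, Hard)

Backward induction with Management moving first.
- Soft: BR = N1, leader payoff 1.
- Firm: BR = N4, leader payoff -3.
- Hard: BR = N2, leader payoff 9.
Management's induced payoffs are 1, -3, 9, so Management commits to Hard. Subgame-perfect outcome: (N2, Hard) with payoffs (8, 9).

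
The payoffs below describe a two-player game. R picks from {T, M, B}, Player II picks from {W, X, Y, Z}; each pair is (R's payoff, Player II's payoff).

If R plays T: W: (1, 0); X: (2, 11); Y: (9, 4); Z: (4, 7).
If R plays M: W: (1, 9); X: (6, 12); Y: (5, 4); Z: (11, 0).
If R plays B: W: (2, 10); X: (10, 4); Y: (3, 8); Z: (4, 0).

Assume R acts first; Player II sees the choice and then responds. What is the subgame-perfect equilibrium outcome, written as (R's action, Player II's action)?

Solve by backward induction (R leads).
- T: BR = X, leader payoff 2.
- M: BR = X, leader payoff 6.
- B: BR = W, leader payoff 2.
Maximizing over 2, 6, 2, R chooses M. Subgame-perfect outcome: (M, X) with payoffs (6, 12).

(M, X)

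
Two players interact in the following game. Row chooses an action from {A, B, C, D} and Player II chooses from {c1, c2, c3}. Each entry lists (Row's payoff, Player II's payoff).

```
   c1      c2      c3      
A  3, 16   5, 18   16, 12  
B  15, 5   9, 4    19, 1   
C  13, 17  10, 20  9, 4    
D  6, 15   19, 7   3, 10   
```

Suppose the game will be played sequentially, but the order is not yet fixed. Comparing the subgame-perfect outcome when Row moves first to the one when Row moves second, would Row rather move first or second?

second

If Row leads: Player II's best replies are A→c2, B→c1, C→c2, D→c1; Row's induced payoffs 5, 15, 10, 6; outcome (B, c1), payoffs (15, 5).
If Player II leads: Row's best replies are c1→B, c2→D, c3→B; Player II's induced payoffs 5, 7, 1; outcome (D, c2), payoffs (19, 7).
Row gets 15 moving first and 19 moving second, so Row prefers to move second.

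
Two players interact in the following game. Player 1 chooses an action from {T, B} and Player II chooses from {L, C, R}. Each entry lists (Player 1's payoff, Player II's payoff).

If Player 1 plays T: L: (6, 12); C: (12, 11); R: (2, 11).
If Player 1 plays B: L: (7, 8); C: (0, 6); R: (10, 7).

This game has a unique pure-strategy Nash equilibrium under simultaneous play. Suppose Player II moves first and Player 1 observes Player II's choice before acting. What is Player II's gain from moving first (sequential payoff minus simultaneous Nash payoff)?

Solve by backward induction (Player II leads).
- L: Player 1 compares 6, 7 and picks B; Player II would get 8.
- C: Player 1 compares 12, 0 and picks T; Player II would get 11.
- R: Player 1 compares 2, 10 and picks B; Player II would get 7.
Player II's induced payoffs are 8, 11, 7, so Player II commits to C. Subgame-perfect outcome: (T, C) with payoffs (12, 11).
For the simultaneous game, intersect best replies.
Player 1's best replies: L→B; C→T; R→B.
Player II's best replies: T→L; B→L.
The unique mutual best reply is (B, L), giving (7, 8).
Player II's commitment gain: 11 − 8 = 3.

3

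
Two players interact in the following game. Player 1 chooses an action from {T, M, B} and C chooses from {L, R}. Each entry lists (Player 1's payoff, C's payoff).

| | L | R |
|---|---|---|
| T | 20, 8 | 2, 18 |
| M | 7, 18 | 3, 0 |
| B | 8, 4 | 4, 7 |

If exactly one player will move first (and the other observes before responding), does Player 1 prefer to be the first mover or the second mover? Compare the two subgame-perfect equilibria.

second

If Player 1 leads: C's best replies are T→R, M→L, B→R; Player 1's induced payoffs 2, 7, 4; outcome (M, L), payoffs (7, 18).
If C leads: Player 1's best replies are L→T, R→B; C's induced payoffs 8, 7; outcome (T, L), payoffs (20, 8).
Player 1 gets 7 moving first and 20 moving second, so Player 1 prefers to move second.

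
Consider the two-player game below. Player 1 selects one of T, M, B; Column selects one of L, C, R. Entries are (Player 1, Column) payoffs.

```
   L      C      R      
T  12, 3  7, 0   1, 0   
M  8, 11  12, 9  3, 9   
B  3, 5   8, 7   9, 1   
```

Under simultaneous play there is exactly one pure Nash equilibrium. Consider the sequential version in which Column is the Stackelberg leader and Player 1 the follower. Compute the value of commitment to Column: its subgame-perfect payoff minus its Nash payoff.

Player 1 best-responds to each possible Column move:
- L: BR = T, leader payoff 3.
- C: BR = M, leader payoff 9.
- R: BR = B, leader payoff 1.
Maximizing over 3, 9, 1, Column chooses C. Subgame-perfect outcome: (M, C) with payoffs (12, 9).
Under simultaneous play:
Player 1's best replies: L→T; C→M; R→B.
Column's best replies: T→L; M→L; B→C.
Only (T, L) has each player best-responding; Nash payoffs (12, 3).
Column's commitment gain: 9 − 3 = 6.

6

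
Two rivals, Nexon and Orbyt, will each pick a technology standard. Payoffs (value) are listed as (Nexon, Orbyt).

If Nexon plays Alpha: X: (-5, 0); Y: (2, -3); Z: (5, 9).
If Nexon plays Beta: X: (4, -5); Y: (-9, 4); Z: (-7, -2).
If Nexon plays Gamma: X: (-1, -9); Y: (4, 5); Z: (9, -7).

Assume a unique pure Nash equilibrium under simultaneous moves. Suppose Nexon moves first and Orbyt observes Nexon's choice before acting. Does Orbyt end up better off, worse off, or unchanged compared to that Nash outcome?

Solve by backward induction (Nexon leads).
- Alpha: BR = Z, leader payoff 5.
- Beta: BR = Y, leader payoff -9.
- Gamma: BR = Y, leader payoff 4.
Among 5, -9, 4, the best is 5 at Alpha. Subgame-perfect outcome: (Alpha, Z) with payoffs (5, 9).
Under simultaneous play:
Nexon's best replies: X→Beta; Y→Gamma; Z→Gamma.
Orbyt's best replies: Alpha→Z; Beta→Y; Gamma→Y.
The unique mutual best reply is (Gamma, Y), giving (4, 5).
Orbyt earns 9 sequentially versus 5 at the Nash outcome: better off.

better off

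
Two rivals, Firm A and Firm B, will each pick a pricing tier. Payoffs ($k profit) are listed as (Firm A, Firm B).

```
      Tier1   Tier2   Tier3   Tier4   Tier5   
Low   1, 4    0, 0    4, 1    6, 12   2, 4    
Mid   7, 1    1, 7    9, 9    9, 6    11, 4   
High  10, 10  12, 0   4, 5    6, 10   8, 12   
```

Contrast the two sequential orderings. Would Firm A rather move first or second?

second

If Firm A leads: Firm B's best replies are Low→Tier4, Mid→Tier3, High→Tier5; Firm A's induced payoffs 6, 9, 8; outcome (Mid, Tier3), payoffs (9, 9).
If Firm B leads: Firm A's best replies are Tier1→High, Tier2→High, Tier3→Mid, Tier4→Mid, Tier5→Mid; Firm B's induced payoffs 10, 0, 9, 6, 4; outcome (High, Tier1), payoffs (10, 10).
Firm A gets 9 moving first and 10 moving second, so Firm A prefers to move second.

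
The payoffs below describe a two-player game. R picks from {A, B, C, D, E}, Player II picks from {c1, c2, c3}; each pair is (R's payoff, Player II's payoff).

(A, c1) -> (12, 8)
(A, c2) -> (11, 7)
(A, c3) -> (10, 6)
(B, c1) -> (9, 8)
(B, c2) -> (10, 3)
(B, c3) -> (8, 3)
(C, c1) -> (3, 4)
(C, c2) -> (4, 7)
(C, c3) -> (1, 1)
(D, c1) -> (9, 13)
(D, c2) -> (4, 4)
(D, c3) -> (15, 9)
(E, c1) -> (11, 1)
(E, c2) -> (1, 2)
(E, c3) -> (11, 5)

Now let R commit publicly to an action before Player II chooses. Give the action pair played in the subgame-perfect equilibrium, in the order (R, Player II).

Backward induction with R moving first.
- A: BR = c1, leader payoff 12.
- B: BR = c1, leader payoff 9.
- C: BR = c2, leader payoff 4.
- D: BR = c1, leader payoff 9.
- E: BR = c3, leader payoff 11.
R's induced payoffs are 12, 9, 4, 9, 11, so R commits to A. Subgame-perfect outcome: (A, c1) with payoffs (12, 8).

(A, c1)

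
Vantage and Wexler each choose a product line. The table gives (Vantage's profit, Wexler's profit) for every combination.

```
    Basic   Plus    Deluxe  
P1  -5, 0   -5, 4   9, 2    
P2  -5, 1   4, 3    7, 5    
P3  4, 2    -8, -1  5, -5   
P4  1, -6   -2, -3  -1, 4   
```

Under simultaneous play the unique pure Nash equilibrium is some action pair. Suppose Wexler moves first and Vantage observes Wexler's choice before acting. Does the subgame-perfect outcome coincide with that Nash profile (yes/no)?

no

Solve by backward induction (Wexler leads).
- Basic: BR = P3, leader payoff 2.
- Plus: BR = P2, leader payoff 3.
- Deluxe: BR = P1, leader payoff 2.
Maximizing over 2, 3, 2, Wexler chooses Plus. Subgame-perfect outcome: (P2, Plus) with payoffs (4, 3).
For the simultaneous game, intersect best replies.
Vantage's best replies: Basic→P3; Plus→P2; Deluxe→P1.
Wexler's best replies: P1→Plus; P2→Deluxe; P3→Basic; P4→Deluxe.
Only (P3, Basic) has each player best-responding; Nash payoffs (4, 2).
Sequential outcome (P2, Plus) differs from the Nash profile (P3, Basic).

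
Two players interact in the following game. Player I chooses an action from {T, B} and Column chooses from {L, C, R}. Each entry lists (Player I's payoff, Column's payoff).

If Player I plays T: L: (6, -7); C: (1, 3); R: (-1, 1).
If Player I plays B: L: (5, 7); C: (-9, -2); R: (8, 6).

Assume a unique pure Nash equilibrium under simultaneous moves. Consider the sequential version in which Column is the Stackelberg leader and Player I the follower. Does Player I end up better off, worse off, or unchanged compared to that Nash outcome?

better off

Solve by backward induction (Column leads).
- L: BR = T, leader payoff -7.
- C: BR = T, leader payoff 3.
- R: BR = B, leader payoff 6.
Column's induced payoffs are -7, 3, 6, so Column commits to R. Subgame-perfect outcome: (B, R) with payoffs (8, 6).
Now find the simultaneous Nash equilibrium.
Player I's best replies: L→T; C→T; R→B.
Column's best replies: T→C; B→L.
Only (T, C) has each player best-responding; Nash payoffs (1, 3).
Player I earns 8 sequentially versus 1 at the Nash outcome: better off.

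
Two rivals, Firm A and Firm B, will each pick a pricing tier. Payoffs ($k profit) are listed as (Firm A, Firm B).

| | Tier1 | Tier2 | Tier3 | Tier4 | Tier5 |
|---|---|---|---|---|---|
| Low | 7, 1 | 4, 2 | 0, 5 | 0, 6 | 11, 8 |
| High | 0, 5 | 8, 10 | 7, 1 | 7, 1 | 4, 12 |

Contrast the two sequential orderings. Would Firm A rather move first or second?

first

If Firm A leads: Firm B's best replies are Low→Tier5, High→Tier5; Firm A's induced payoffs 11, 4; outcome (Low, Tier5), payoffs (11, 8).
If Firm B leads: Firm A's best replies are Tier1→Low, Tier2→High, Tier3→High, Tier4→High, Tier5→Low; Firm B's induced payoffs 1, 10, 1, 1, 8; outcome (High, Tier2), payoffs (8, 10).
Firm A gets 11 moving first and 8 moving second, so Firm A prefers to move first.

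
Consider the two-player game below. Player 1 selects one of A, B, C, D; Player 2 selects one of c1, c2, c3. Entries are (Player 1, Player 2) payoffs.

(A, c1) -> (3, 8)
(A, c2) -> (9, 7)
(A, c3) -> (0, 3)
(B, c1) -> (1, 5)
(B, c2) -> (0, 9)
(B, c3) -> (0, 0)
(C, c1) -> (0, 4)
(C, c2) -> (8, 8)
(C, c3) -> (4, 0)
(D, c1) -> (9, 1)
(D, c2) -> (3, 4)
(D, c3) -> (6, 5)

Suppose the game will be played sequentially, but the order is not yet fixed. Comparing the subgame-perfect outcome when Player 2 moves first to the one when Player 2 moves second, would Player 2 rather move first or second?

If Player 1 leads: Player 2's best replies are A→c1, B→c2, C→c2, D→c3; Player 1's induced payoffs 3, 0, 8, 6; outcome (C, c2), payoffs (8, 8).
If Player 2 leads: Player 1's best replies are c1→D, c2→A, c3→D; Player 2's induced payoffs 1, 7, 5; outcome (A, c2), payoffs (9, 7).
Player 2 gets 7 moving first and 8 moving second, so Player 2 prefers to move second.

second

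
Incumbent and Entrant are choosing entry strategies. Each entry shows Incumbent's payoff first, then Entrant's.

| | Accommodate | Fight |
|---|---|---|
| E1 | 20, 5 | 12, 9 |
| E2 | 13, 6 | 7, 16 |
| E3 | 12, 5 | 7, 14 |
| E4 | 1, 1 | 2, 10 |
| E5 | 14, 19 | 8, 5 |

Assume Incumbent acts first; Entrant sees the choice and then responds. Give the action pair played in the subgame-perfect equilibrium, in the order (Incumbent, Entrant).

(E5, Accommodate)

Backward induction with Incumbent moving first.
- E1: BR = Fight, leader payoff 12.
- E2: BR = Fight, leader payoff 7.
- E3: BR = Fight, leader payoff 7.
- E4: BR = Fight, leader payoff 2.
- E5: BR = Accommodate, leader payoff 14.
Among 12, 7, 7, 2, 14, the best is 14 at E5. Subgame-perfect outcome: (E5, Accommodate) with payoffs (14, 19).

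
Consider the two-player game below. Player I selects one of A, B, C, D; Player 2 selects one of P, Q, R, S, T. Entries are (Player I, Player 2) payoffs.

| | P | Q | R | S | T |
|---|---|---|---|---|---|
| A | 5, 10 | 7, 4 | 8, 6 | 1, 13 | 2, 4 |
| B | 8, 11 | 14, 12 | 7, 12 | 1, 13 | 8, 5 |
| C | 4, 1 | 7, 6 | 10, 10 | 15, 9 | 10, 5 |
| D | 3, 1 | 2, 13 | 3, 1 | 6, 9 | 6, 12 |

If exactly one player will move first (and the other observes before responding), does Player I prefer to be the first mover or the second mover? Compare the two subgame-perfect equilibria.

second

If Player I leads: Player 2's best replies are A→S, B→S, C→R, D→Q; Player I's induced payoffs 1, 1, 10, 2; outcome (C, R), payoffs (10, 10).
If Player 2 leads: Player I's best replies are P→B, Q→B, R→C, S→C, T→C; Player 2's induced payoffs 11, 12, 10, 9, 5; outcome (B, Q), payoffs (14, 12).
Player I gets 10 moving first and 14 moving second, so Player I prefers to move second.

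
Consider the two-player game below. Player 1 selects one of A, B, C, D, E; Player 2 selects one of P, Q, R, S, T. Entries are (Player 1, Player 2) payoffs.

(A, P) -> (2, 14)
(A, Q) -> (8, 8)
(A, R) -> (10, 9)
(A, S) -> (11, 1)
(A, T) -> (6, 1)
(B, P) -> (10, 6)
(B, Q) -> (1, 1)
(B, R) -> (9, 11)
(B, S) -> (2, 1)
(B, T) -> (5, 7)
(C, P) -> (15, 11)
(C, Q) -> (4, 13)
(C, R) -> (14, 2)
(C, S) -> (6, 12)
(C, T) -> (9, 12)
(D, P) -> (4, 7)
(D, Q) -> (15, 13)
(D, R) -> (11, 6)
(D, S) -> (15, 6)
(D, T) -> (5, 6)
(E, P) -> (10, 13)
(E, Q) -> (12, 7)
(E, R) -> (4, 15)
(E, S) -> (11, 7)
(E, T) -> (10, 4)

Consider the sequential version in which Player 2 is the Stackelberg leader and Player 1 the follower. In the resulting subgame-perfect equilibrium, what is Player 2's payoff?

13

Player 1 best-responds to each possible Player 2 move:
- P: BR = C, leader payoff 11.
- Q: BR = D, leader payoff 13.
- R: BR = C, leader payoff 2.
- S: BR = D, leader payoff 6.
- T: BR = E, leader payoff 4.
Player 2's induced payoffs are 11, 13, 2, 6, 4, so Player 2 commits to Q. Subgame-perfect outcome: (D, Q) with payoffs (15, 13).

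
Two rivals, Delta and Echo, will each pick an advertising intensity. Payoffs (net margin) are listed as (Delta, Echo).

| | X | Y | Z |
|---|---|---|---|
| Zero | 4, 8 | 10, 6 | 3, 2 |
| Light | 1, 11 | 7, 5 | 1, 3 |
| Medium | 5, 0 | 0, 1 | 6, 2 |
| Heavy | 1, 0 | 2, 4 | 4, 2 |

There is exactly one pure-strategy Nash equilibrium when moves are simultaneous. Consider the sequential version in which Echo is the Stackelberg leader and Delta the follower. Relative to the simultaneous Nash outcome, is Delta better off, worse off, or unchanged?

better off

Delta best-responds to each possible Echo move:
- X: Delta compares 4, 1, 5, 1 and picks Medium; Echo would get 0.
- Y: Delta compares 10, 7, 0, 2 and picks Zero; Echo would get 6.
- Z: Delta compares 3, 1, 6, 4 and picks Medium; Echo would get 2.
Among 0, 6, 2, the best is 6 at Y. Subgame-perfect outcome: (Zero, Y) with payoffs (10, 6).
Under simultaneous play:
Delta's best replies: X→Medium; Y→Zero; Z→Medium.
Echo's best replies: Zero→X; Light→X; Medium→Z; Heavy→Y.
The unique mutual best reply is (Medium, Z), giving (6, 2).
Delta earns 10 sequentially versus 6 at the Nash outcome: better off.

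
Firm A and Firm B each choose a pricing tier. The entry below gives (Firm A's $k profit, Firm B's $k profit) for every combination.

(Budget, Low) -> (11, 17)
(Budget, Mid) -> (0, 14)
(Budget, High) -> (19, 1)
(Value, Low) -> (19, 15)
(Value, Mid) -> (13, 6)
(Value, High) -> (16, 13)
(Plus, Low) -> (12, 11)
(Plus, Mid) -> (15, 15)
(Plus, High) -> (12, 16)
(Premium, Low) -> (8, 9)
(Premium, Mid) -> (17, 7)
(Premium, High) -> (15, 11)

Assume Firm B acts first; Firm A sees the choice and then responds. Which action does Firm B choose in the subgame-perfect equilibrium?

Firm A best-responds to each possible Firm B move:
- Low: BR = Value, leader payoff 15.
- Mid: BR = Premium, leader payoff 7.
- High: BR = Budget, leader payoff 1.
Maximizing over 15, 7, 1, Firm B chooses Low. Subgame-perfect outcome: (Value, Low) with payoffs (19, 15).

Low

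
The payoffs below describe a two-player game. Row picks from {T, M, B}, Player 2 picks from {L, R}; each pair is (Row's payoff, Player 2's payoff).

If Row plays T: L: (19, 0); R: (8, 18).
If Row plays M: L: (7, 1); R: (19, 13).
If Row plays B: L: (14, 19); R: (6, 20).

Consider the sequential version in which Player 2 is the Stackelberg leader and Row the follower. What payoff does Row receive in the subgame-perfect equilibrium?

19

Backward induction with Player 2 moving first.
- L → Row plays T (best of 19, 7, 14); Player 2 gets 0.
- R → Row plays M (best of 8, 19, 6); Player 2 gets 13.
Maximizing over 0, 13, Player 2 chooses R. Subgame-perfect outcome: (M, R) with payoffs (19, 13).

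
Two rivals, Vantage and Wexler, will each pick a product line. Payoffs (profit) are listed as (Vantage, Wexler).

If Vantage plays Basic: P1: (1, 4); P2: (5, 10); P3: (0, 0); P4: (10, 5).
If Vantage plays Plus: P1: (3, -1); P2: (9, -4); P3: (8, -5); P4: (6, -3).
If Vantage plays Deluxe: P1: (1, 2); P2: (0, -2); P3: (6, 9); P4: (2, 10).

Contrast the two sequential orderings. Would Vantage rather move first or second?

If Vantage leads: Wexler's best replies are Basic→P2, Plus→P1, Deluxe→P4; Vantage's induced payoffs 5, 3, 2; outcome (Basic, P2), payoffs (5, 10).
If Wexler leads: Vantage's best replies are P1→Plus, P2→Plus, P3→Plus, P4→Basic; Wexler's induced payoffs -1, -4, -5, 5; outcome (Basic, P4), payoffs (10, 5).
Vantage gets 5 moving first and 10 moving second, so Vantage prefers to move second.

second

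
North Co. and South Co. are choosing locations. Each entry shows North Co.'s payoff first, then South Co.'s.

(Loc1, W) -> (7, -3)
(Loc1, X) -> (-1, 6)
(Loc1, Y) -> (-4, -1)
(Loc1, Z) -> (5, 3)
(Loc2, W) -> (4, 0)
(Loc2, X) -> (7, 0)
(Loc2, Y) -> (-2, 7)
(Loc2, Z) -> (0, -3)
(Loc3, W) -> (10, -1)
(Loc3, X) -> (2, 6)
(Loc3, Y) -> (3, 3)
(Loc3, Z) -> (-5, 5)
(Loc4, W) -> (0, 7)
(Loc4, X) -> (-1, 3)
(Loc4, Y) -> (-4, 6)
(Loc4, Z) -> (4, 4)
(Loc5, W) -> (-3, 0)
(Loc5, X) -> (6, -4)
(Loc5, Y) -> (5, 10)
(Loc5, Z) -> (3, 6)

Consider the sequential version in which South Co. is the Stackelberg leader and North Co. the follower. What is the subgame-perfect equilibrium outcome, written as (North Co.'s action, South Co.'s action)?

(Loc5, Y)

Solve by backward induction (South Co. leads).
- W: BR = Loc3, leader payoff -1.
- X: BR = Loc2, leader payoff 0.
- Y: BR = Loc5, leader payoff 10.
- Z: BR = Loc1, leader payoff 3.
Maximizing over -1, 0, 10, 3, South Co. chooses Y. Subgame-perfect outcome: (Loc5, Y) with payoffs (5, 10).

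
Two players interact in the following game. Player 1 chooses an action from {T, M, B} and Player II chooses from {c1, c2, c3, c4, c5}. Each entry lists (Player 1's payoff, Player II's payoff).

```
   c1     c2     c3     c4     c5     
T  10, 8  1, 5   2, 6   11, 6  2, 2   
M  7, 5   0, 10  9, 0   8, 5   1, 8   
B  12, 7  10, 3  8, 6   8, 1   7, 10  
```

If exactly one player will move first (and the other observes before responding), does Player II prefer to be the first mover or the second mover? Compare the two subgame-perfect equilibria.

first

If Player 1 leads: Player II's best replies are T→c1, M→c2, B→c5; Player 1's induced payoffs 10, 0, 7; outcome (T, c1), payoffs (10, 8).
If Player II leads: Player 1's best replies are c1→B, c2→B, c3→M, c4→T, c5→B; Player II's induced payoffs 7, 3, 0, 6, 10; outcome (B, c5), payoffs (7, 10).
Player II gets 10 moving first and 8 moving second, so Player II prefers to move first.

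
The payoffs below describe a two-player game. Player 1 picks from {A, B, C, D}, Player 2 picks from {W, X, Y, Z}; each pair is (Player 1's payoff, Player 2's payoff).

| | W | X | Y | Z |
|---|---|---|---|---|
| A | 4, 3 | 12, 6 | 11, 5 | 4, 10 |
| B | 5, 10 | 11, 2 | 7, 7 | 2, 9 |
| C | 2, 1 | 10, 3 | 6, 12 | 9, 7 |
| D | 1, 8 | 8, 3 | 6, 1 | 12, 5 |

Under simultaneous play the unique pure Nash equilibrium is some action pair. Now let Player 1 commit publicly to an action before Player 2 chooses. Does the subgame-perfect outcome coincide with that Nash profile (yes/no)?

Player 2 best-responds to each possible Player 1 move:
- A: Player 2 compares 3, 6, 5, 10 and picks Z; Player 1 would get 4.
- B: Player 2 compares 10, 2, 7, 9 and picks W; Player 1 would get 5.
- C: Player 2 compares 1, 3, 12, 7 and picks Y; Player 1 would get 6.
- D: Player 2 compares 8, 3, 1, 5 and picks W; Player 1 would get 1.
Maximizing over 4, 5, 6, 1, Player 1 chooses C. Subgame-perfect outcome: (C, Y) with payoffs (6, 12).
Now find the simultaneous Nash equilibrium.
Player 1's best replies: W→B; X→A; Y→A; Z→D.
Player 2's best replies: A→Z; B→W; C→Y; D→W.
Only (B, W) has each player best-responding; Nash payoffs (5, 10).
Sequential outcome (C, Y) differs from the Nash profile (B, W).

no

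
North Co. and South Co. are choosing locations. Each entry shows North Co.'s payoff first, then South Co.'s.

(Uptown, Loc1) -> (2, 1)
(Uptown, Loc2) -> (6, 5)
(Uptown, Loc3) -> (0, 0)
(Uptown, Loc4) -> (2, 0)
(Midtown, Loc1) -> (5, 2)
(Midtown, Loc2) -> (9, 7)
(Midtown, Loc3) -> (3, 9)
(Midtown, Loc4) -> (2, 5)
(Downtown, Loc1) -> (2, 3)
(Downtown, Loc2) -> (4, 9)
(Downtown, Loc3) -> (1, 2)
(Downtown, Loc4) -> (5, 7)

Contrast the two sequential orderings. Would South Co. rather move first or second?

If North Co. leads: South Co.'s best replies are Uptown→Loc2, Midtown→Loc3, Downtown→Loc2; North Co.'s induced payoffs 6, 3, 4; outcome (Uptown, Loc2), payoffs (6, 5).
If South Co. leads: North Co.'s best replies are Loc1→Midtown, Loc2→Midtown, Loc3→Midtown, Loc4→Downtown; South Co.'s induced payoffs 2, 7, 9, 7; outcome (Midtown, Loc3), payoffs (3, 9).
South Co. gets 9 moving first and 5 moving second, so South Co. prefers to move first.

first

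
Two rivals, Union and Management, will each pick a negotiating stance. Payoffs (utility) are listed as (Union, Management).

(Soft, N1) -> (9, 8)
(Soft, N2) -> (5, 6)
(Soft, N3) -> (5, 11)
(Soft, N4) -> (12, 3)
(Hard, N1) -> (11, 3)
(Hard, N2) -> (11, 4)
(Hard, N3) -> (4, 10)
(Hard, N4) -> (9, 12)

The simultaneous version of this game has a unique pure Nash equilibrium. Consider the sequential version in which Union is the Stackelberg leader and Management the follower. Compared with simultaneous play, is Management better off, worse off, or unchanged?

better off

Solve by backward induction (Union leads).
- Soft: BR = N3, leader payoff 5.
- Hard: BR = N4, leader payoff 9.
Maximizing over 5, 9, Union chooses Hard. Subgame-perfect outcome: (Hard, N4) with payoffs (9, 12).
Now find the simultaneous Nash equilibrium.
Union's best replies: N1→Hard; N2→Hard; N3→Soft; N4→Soft.
Management's best replies: Soft→N3; Hard→N4.
The unique mutual best reply is (Soft, N3), giving (5, 11).
Management earns 12 sequentially versus 11 at the Nash outcome: better off.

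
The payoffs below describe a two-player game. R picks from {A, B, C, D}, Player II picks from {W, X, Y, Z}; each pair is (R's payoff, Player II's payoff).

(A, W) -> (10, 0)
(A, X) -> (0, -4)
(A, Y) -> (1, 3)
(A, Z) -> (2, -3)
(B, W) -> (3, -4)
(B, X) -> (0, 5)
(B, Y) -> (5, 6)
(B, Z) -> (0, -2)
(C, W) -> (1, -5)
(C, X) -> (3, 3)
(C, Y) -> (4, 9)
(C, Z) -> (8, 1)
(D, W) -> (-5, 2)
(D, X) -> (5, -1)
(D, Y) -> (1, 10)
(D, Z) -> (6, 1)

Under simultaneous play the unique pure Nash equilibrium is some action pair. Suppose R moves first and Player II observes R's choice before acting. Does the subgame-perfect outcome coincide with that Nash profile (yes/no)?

Solve by backward induction (R leads).
- A: BR = Y, leader payoff 1.
- B: BR = Y, leader payoff 5.
- C: BR = Y, leader payoff 4.
- D: BR = Y, leader payoff 1.
Maximizing over 1, 5, 4, 1, R chooses B. Subgame-perfect outcome: (B, Y) with payoffs (5, 6).
Now find the simultaneous Nash equilibrium.
R's best replies: W→A; X→D; Y→B; Z→C.
Player II's best replies: A→Y; B→Y; C→Y; D→Y.
The unique mutual best reply is (B, Y), giving (5, 6).
Sequential outcome (B, Y) coincides with the Nash profile (B, Y).

yes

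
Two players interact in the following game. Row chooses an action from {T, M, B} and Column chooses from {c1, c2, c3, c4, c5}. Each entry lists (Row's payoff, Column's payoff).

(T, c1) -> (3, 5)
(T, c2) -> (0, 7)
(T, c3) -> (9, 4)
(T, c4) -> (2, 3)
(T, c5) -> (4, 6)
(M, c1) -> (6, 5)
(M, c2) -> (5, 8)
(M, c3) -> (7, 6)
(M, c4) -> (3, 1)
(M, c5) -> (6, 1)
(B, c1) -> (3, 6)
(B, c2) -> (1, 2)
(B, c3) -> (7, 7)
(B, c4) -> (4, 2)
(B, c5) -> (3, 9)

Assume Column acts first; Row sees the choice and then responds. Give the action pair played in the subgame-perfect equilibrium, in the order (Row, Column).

Backward induction with Column moving first.
- c1: Row compares 3, 6, 3 and picks M; Column would get 5.
- c2: Row compares 0, 5, 1 and picks M; Column would get 8.
- c3: Row compares 9, 7, 7 and picks T; Column would get 4.
- c4: Row compares 2, 3, 4 and picks B; Column would get 2.
- c5: Row compares 4, 6, 3 and picks M; Column would get 1.
Among 5, 8, 4, 2, 1, the best is 8 at c2. Subgame-perfect outcome: (M, c2) with payoffs (5, 8).

(M, c2)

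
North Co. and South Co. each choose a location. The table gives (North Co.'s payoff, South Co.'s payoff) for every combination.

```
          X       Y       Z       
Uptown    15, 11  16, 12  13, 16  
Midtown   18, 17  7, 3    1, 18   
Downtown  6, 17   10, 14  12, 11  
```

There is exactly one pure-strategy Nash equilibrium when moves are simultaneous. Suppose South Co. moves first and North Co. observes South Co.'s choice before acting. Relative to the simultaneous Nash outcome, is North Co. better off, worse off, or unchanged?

better off

Solve by backward induction (South Co. leads).
- X → North Co. plays Midtown (best of 15, 18, 6); South Co. gets 17.
- Y → North Co. plays Uptown (best of 16, 7, 10); South Co. gets 12.
- Z → North Co. plays Uptown (best of 13, 1, 12); South Co. gets 16.
South Co.'s induced payoffs are 17, 12, 16, so South Co. commits to X. Subgame-perfect outcome: (Midtown, X) with payoffs (18, 17).
For the simultaneous game, intersect best replies.
North Co.'s best replies: X→Midtown; Y→Uptown; Z→Uptown.
South Co.'s best replies: Uptown→Z; Midtown→Z; Downtown→X.
Only (Uptown, Z) has each player best-responding; Nash payoffs (13, 16).
North Co. earns 18 sequentially versus 13 at the Nash outcome: better off.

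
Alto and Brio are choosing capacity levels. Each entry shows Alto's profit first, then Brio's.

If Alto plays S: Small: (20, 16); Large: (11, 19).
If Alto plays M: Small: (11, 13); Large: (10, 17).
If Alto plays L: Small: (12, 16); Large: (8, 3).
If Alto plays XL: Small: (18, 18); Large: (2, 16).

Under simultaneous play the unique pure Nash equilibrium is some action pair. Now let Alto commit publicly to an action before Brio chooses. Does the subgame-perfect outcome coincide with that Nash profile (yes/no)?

Brio best-responds to each possible Alto move:
- S → Brio plays Large (best of 16, 19); Alto gets 11.
- M → Brio plays Large (best of 13, 17); Alto gets 10.
- L → Brio plays Small (best of 16, 3); Alto gets 12.
- XL → Brio plays Small (best of 18, 16); Alto gets 18.
Alto's induced payoffs are 11, 10, 12, 18, so Alto commits to XL. Subgame-perfect outcome: (XL, Small) with payoffs (18, 18).
Under simultaneous play:
Alto's best replies: Small→S; Large→S.
Brio's best replies: S→Large; M→Large; L→Small; XL→Small.
The unique mutual best reply is (S, Large), giving (11, 19).
Sequential outcome (XL, Small) differs from the Nash profile (S, Large).

no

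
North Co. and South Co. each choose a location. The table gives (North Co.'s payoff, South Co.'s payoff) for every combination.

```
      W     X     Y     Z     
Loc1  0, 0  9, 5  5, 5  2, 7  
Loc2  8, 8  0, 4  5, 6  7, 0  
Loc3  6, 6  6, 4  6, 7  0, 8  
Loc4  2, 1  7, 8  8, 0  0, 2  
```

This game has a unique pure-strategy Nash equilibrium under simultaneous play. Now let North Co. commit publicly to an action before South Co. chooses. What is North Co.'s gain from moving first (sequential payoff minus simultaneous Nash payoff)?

0

Solve by backward induction (North Co. leads).
- Loc1: South Co. compares 0, 5, 5, 7 and picks Z; North Co. would get 2.
- Loc2: South Co. compares 8, 4, 6, 0 and picks W; North Co. would get 8.
- Loc3: South Co. compares 6, 4, 7, 8 and picks Z; North Co. would get 0.
- Loc4: South Co. compares 1, 8, 0, 2 and picks X; North Co. would get 7.
Maximizing over 2, 8, 0, 7, North Co. chooses Loc2. Subgame-perfect outcome: (Loc2, W) with payoffs (8, 8).
Under simultaneous play:
North Co.'s best replies: W→Loc2; X→Loc1; Y→Loc4; Z→Loc2.
South Co.'s best replies: Loc1→Z; Loc2→W; Loc3→Z; Loc4→X.
Only (Loc2, W) has each player best-responding; Nash payoffs (8, 8).
North Co.'s commitment gain: 8 − 8 = 0.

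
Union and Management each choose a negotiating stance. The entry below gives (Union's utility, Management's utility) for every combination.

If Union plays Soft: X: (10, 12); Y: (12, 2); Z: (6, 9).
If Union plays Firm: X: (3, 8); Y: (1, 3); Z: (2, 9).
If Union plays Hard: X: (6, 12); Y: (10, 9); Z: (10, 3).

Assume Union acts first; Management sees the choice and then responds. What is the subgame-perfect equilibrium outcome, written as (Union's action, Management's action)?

Solve by backward induction (Union leads).
- Soft → Management plays X (best of 12, 2, 9); Union gets 10.
- Firm → Management plays Z (best of 8, 3, 9); Union gets 2.
- Hard → Management plays X (best of 12, 9, 3); Union gets 6.
Maximizing over 10, 2, 6, Union chooses Soft. Subgame-perfect outcome: (Soft, X) with payoffs (10, 12).

(Soft, X)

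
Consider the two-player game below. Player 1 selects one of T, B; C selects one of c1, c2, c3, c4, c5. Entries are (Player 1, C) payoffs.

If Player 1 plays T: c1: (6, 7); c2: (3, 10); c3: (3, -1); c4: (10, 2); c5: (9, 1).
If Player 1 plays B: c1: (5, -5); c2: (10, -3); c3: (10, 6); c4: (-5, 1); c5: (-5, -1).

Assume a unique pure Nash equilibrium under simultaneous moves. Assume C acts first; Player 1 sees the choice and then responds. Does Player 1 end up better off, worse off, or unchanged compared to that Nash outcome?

Backward induction with C moving first.
- c1 → Player 1 plays T (best of 6, 5); C gets 7.
- c2 → Player 1 plays B (best of 3, 10); C gets -3.
- c3 → Player 1 plays B (best of 3, 10); C gets 6.
- c4 → Player 1 plays T (best of 10, -5); C gets 2.
- c5 → Player 1 plays T (best of 9, -5); C gets 1.
Among 7, -3, 6, 2, 1, the best is 7 at c1. Subgame-perfect outcome: (T, c1) with payoffs (6, 7).
Now find the simultaneous Nash equilibrium.
Player 1's best replies: c1→T; c2→B; c3→B; c4→T; c5→T.
C's best replies: T→c2; B→c3.
Only (B, c3) has each player best-responding; Nash payoffs (10, 6).
Player 1 earns 6 sequentially versus 10 at the Nash outcome: worse off.

worse off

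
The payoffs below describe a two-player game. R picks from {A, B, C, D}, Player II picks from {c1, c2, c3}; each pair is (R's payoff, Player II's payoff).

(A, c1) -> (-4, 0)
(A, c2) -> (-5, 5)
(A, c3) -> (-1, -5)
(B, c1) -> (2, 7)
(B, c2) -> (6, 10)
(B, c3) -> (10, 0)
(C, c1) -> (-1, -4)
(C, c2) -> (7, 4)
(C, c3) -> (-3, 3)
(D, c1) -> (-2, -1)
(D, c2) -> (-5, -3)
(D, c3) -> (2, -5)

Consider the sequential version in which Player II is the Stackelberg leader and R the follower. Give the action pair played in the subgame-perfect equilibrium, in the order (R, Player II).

(B, c1)

Backward induction with Player II moving first.
- c1 → R plays B (best of -4, 2, -1, -2); Player II gets 7.
- c2 → R plays C (best of -5, 6, 7, -5); Player II gets 4.
- c3 → R plays B (best of -1, 10, -3, 2); Player II gets 0.
Maximizing over 7, 4, 0, Player II chooses c1. Subgame-perfect outcome: (B, c1) with payoffs (2, 7).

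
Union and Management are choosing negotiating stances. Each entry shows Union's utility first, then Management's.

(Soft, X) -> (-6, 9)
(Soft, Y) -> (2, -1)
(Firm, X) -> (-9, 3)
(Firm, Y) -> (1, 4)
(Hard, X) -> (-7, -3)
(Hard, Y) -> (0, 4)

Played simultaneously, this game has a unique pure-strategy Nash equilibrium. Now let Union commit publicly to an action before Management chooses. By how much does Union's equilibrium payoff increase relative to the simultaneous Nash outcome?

7

Solve by backward induction (Union leads).
- Soft: BR = X, leader payoff -6.
- Firm: BR = Y, leader payoff 1.
- Hard: BR = Y, leader payoff 0.
Among -6, 1, 0, the best is 1 at Firm. Subgame-perfect outcome: (Firm, Y) with payoffs (1, 4).
For the simultaneous game, intersect best replies.
Union's best replies: X→Soft; Y→Soft.
Management's best replies: Soft→X; Firm→Y; Hard→Y.
Only (Soft, X) has each player best-responding; Nash payoffs (-6, 9).
Union's commitment gain: 1 − -6 = 7.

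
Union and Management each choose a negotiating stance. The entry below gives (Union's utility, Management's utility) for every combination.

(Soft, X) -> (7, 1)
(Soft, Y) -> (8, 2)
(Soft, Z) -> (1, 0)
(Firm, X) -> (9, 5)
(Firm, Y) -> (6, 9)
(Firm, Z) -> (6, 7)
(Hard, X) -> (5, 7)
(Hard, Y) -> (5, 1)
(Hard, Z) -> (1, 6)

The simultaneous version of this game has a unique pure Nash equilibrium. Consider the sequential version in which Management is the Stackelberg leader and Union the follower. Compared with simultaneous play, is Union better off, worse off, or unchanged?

Union best-responds to each possible Management move:
- X: Union compares 7, 9, 5 and picks Firm; Management would get 5.
- Y: Union compares 8, 6, 5 and picks Soft; Management would get 2.
- Z: Union compares 1, 6, 1 and picks Firm; Management would get 7.
Maximizing over 5, 2, 7, Management chooses Z. Subgame-perfect outcome: (Firm, Z) with payoffs (6, 7).
Under simultaneous play:
Union's best replies: X→Firm; Y→Soft; Z→Firm.
Management's best replies: Soft→Y; Firm→Y; Hard→X.
Only (Soft, Y) has each player best-responding; Nash payoffs (8, 2).
Union earns 6 sequentially versus 8 at the Nash outcome: worse off.

worse off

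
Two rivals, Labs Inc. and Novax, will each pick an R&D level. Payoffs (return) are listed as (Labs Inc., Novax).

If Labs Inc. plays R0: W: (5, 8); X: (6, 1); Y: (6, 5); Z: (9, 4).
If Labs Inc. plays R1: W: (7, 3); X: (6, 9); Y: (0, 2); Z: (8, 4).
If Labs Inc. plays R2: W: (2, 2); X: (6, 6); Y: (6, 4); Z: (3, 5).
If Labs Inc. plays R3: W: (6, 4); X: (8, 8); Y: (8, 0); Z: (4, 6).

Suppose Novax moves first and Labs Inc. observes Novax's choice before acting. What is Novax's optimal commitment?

Work backward from Labs Inc.'s decision.
- W → Labs Inc. plays R1 (best of 5, 7, 2, 6); Novax gets 3.
- X → Labs Inc. plays R3 (best of 6, 6, 6, 8); Novax gets 8.
- Y → Labs Inc. plays R3 (best of 6, 0, 6, 8); Novax gets 0.
- Z → Labs Inc. plays R0 (best of 9, 8, 3, 4); Novax gets 4.
Maximizing over 3, 8, 0, 4, Novax chooses X. Subgame-perfect outcome: (R3, X) with payoffs (8, 8).

X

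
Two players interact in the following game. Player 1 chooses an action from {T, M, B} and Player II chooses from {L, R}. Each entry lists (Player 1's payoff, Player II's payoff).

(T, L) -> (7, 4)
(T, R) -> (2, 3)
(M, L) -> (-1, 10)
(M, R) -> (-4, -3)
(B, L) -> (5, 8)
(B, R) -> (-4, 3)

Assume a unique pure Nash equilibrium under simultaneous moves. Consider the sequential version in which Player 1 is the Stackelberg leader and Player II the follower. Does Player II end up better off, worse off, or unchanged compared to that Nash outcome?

unchanged

Backward induction with Player 1 moving first.
- T: Player II compares 4, 3 and picks L; Player 1 would get 7.
- M: Player II compares 10, -3 and picks L; Player 1 would get -1.
- B: Player II compares 8, 3 and picks L; Player 1 would get 5.
Among 7, -1, 5, the best is 7 at T. Subgame-perfect outcome: (T, L) with payoffs (7, 4).
Now find the simultaneous Nash equilibrium.
Player 1's best replies: L→T; R→T.
Player II's best replies: T→L; M→L; B→L.
The unique mutual best reply is (T, L), giving (7, 4).
Player II earns 4 sequentially versus 4 at the Nash outcome: unchanged.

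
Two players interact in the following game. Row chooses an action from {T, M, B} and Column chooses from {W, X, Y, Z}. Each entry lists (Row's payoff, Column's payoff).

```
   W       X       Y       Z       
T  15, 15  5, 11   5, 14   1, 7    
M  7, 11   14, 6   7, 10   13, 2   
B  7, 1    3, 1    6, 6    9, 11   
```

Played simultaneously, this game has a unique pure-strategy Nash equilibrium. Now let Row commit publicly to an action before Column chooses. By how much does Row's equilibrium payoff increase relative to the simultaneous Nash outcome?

Backward induction with Row moving first.
- T: BR = W, leader payoff 15.
- M: BR = W, leader payoff 7.
- B: BR = Z, leader payoff 9.
Maximizing over 15, 7, 9, Row chooses T. Subgame-perfect outcome: (T, W) with payoffs (15, 15).
For the simultaneous game, intersect best replies.
Row's best replies: W→T; X→M; Y→M; Z→M.
Column's best replies: T→W; M→W; B→Z.
Only (T, W) has each player best-responding; Nash payoffs (15, 15).
Row's commitment gain: 15 − 15 = 0.

0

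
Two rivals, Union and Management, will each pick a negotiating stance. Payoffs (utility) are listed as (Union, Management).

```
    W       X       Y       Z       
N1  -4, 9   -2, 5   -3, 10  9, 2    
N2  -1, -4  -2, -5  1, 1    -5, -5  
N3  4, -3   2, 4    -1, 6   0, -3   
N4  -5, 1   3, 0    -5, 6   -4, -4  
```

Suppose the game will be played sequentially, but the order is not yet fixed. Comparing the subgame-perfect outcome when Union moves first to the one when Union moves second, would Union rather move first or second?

If Union leads: Management's best replies are N1→Y, N2→Y, N3→Y, N4→Y; Union's induced payoffs -3, 1, -1, -5; outcome (N2, Y), payoffs (1, 1).
If Management leads: Union's best replies are W→N3, X→N4, Y→N2, Z→N1; Management's induced payoffs -3, 0, 1, 2; outcome (N1, Z), payoffs (9, 2).
Union gets 1 moving first and 9 moving second, so Union prefers to move second.

second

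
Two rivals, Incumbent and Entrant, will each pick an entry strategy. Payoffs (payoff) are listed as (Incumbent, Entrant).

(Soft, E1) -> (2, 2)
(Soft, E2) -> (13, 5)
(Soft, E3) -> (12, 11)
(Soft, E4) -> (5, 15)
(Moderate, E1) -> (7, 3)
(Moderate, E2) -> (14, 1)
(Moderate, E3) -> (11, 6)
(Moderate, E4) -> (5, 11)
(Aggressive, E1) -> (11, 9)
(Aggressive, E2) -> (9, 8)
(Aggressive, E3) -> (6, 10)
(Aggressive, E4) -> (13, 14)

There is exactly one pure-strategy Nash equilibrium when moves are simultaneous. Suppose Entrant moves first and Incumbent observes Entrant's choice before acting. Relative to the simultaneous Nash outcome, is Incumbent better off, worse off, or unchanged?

unchanged

Work backward from Incumbent's decision.
- E1 → Incumbent plays Aggressive (best of 2, 7, 11); Entrant gets 9.
- E2 → Incumbent plays Moderate (best of 13, 14, 9); Entrant gets 1.
- E3 → Incumbent plays Soft (best of 12, 11, 6); Entrant gets 11.
- E4 → Incumbent plays Aggressive (best of 5, 5, 13); Entrant gets 14.
Maximizing over 9, 1, 11, 14, Entrant chooses E4. Subgame-perfect outcome: (Aggressive, E4) with payoffs (13, 14).
For the simultaneous game, intersect best replies.
Incumbent's best replies: E1→Aggressive; E2→Moderate; E3→Soft; E4→Aggressive.
Entrant's best replies: Soft→E4; Moderate→E4; Aggressive→E4.
Only (Aggressive, E4) has each player best-responding; Nash payoffs (13, 14).
Incumbent earns 13 sequentially versus 13 at the Nash outcome: unchanged.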